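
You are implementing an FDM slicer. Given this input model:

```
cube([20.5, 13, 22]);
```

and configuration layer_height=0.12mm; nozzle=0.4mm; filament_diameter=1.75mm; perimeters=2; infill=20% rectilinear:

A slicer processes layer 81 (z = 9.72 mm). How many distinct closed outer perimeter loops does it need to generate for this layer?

1

At z = 9.72 mm: the cube is present — its section is the full 20.5×13 rectangle. The result has 1 disconnected region.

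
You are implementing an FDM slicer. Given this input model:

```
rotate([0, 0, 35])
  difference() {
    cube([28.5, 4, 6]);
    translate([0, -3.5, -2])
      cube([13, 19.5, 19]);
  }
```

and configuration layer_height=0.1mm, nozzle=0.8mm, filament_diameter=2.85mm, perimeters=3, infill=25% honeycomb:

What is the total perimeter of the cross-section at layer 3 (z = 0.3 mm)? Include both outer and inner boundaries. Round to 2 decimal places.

At z = 0.3 mm: the cube (footprint 28.5×4) is included at this height (perimeter 65.00 mm); the 13×19.5 cube at (0, -3.5) contributes its full rectangle (perimeter 65.00 mm); Subtracting the remaining from the first: starting from the 28.5×4 cube, the 13×19.5 cube at (0, -3.5) partially overlaps it — only the 52.00 mm² overlap (of its 253.50 mm²) is removed, clipping the outline — boundary = 39.00 mm; (rotated 35° about Z; rotation is an isometry so areas/perimeters/island counts are preserved). Overall, the cross-section is a single solid region. Total boundary length (outer) = 39.00 mm.

39.00 mm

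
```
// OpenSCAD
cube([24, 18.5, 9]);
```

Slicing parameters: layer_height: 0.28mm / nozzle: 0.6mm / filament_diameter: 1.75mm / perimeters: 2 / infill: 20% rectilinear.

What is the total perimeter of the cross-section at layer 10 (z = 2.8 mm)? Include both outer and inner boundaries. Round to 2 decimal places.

At z = 2.8 mm: the 24×18.5 cube contributes its full rectangle (perimeter 85.00 mm). Overall, the cross-section is a single solid region. Total boundary length (outer) = 85.00 mm.

85.00 mm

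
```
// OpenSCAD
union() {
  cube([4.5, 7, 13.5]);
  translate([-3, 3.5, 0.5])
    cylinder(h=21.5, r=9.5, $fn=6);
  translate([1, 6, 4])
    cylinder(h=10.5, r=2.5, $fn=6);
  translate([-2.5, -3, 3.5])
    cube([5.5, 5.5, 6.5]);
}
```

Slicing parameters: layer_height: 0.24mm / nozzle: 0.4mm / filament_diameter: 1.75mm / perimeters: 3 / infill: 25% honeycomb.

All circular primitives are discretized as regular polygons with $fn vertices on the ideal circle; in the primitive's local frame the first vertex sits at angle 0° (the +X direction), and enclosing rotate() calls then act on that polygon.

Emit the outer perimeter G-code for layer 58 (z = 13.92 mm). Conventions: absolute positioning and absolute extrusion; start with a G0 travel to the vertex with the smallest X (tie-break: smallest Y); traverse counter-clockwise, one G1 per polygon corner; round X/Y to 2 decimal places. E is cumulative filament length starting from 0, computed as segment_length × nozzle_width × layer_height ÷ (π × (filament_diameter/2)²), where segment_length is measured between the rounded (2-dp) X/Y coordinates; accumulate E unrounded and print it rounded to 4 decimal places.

At z = 13.92 mm: the cube is not intersected at this z (z outside [0, 13.5]); the r=9.5 cylinder at (-3, 3.5) gives a regular 6-gon of circumradius 9.5 (constant along its height); the cylinder at (1, 6): section is a regular 6-gon, circumradius r=2.5; the cube at (-2.5, -3) is not intersected at this z (z outside [3.5, 10]); Combining (union): the r=2.5 cylinder at (1, 6) lies entirely inside the r=9.5 cylinder at (-3, 3.5), so the union is just the r=9.5 cylinder at (-3, 3.5) — 1 connected region. The outline is a single polygon with 6 vertices. Extrusion per mm of travel: 0.4 × 0.24 / (π × 0.875²) = 0.039912. Accumulating E over each segment gives final E = 2.2754.

G0 X-12.50 Y3.50 Z13.92
G1 X-7.75 Y-4.73 E0.3793
G1 X1.75 Y-4.73 E0.7584
G1 X6.50 Y3.50 E1.1377
G1 X1.75 Y11.73 E1.5169
G1 X-7.75 Y11.73 E1.8961
G1 X-12.50 Y3.50 E2.2754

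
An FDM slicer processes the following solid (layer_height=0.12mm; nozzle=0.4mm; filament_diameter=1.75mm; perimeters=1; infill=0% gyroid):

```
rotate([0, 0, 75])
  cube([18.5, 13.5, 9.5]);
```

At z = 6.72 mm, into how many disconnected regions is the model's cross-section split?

At z = 6.72 mm: the cube is present — its section is the full 18.5×13.5 rectangle; (whole slice rotated 75° about Z — lengths, areas and connectivity unchanged). The result has 1 disconnected region.

1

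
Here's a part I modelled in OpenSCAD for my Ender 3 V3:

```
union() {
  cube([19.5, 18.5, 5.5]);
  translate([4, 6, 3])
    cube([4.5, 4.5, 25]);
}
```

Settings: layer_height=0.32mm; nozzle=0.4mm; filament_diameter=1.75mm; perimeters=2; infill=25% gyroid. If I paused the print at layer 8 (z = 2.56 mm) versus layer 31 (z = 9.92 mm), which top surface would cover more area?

layer 8 (z = 2.56 mm)

Layer 8 (z = 2.56): the cube (footprint 19.5×18.5) is included at this height (area 360.75 mm²); the cube at (4, 6) is absent (z outside [3, 28]); Merging all regions: only the 19.5×18.5 cube is present, so the union is just that shape — area = 360.75 mm². So its area = 360.75 mm². Layer 31 (z = 9.92): the cube does not reach this height (z outside [0, 5.5]); the cube at (4, 6) (footprint 4.5×4.5) is included at this height (area 20.25 mm²); Combining (union): only the 4.5×4.5 cube at (4, 6) is present, so the union is just that shape — area = 20.25 mm². So its area = 20.25 mm². Layer 8 is larger (360.75 vs 20.25 mm²).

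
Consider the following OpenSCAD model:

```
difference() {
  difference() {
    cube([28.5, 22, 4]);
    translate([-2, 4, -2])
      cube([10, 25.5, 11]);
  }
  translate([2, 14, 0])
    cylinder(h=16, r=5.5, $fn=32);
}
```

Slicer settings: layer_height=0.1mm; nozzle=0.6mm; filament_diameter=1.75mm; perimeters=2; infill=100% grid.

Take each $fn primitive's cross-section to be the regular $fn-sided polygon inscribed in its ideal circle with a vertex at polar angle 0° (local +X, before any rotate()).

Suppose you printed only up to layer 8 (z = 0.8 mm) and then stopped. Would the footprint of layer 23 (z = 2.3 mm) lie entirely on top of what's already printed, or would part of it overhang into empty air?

entirely on top

Compare the two slices. At z = 0.8: the cube is present — its section is the full 28.5×22 rectangle (area 627.00 mm²); the cube at (-2, 4) is present — its section is the full 10×25.5 rectangle (area 255.00 mm²); Taking the first minus the rest: starting from the 28.5×22 cube (627.00 mm²), the 10×25.5 cube at (-2, 4) partially overlaps it — only the 144.00 mm² overlap (of its 255.00 mm²) is removed, clipping the outline — area = 483.00 mm²; the cylinder at (2, 14): section is a regular 32-gon, circumradius r=5.5 (area = (32/2)·5.500²·sin(360°/32) = 94.42 mm²); After the difference (first − rest): starting from that combined region (483.00 mm²), the r=5.5 cylinder at (2, 14) misses the remaining region (no effect) — area = 483.00 mm². At z = 2.3: the 28.5×22 cube contributes its full rectangle (area 627.00 mm²); the 10×25.5 cube at (-2, 4) contributes its full rectangle (area 255.00 mm²); After the difference (first − rest): starting from the 28.5×22 cube (627.00 mm²), the 10×25.5 cube at (-2, 4) partially overlaps it — only the 144.00 mm² overlap (of its 255.00 mm²) is removed, clipping the outline — area = 483.00 mm²; the cylinder at (2, 14): section is a regular 32-gon, circumradius r=5.5 (area = (32/2)·5.500²·sin(360°/32) = 94.42 mm²); Subtracting the remaining from the first: starting from the result so far (483.00 mm²), the r=5.5 cylinder at (2, 14) misses the remaining region (no effect) — area = 483.00 mm². Checking containment: the cross-section at z = 2.3 is a subset of the cross-section at z = 0.8.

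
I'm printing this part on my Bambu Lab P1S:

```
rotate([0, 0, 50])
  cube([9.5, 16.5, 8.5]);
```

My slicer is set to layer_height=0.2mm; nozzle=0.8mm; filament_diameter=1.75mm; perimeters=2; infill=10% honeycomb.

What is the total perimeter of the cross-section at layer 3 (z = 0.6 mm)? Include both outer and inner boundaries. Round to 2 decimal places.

52.00 mm

At z = 0.6 mm: the 9.5×16.5 cube contributes its full rectangle (perimeter 52.00 mm); (rotated 50° about Z; rotation is an isometry so areas/perimeters/island counts are preserved). Overall, the cross-section is a single solid region. Total boundary length (outer) = 52.00 mm.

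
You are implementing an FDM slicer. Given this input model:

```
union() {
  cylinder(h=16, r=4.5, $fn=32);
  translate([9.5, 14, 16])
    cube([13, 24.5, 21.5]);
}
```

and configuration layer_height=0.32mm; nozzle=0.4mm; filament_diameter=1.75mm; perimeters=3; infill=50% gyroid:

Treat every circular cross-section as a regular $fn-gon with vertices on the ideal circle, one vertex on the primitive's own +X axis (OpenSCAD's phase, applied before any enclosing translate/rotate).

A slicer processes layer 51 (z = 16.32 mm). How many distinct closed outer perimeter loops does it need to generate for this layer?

At z = 16.32 mm: the cylinder does not reach this height (z outside [0, 16]); the cube at (9.5, 14) is present — its section is the full 13×24.5 rectangle; Combining (union): only the 13×24.5 cube at (9.5, 14) is present, so the union is just that shape — 1 connected region. The result has 1 disconnected region.

1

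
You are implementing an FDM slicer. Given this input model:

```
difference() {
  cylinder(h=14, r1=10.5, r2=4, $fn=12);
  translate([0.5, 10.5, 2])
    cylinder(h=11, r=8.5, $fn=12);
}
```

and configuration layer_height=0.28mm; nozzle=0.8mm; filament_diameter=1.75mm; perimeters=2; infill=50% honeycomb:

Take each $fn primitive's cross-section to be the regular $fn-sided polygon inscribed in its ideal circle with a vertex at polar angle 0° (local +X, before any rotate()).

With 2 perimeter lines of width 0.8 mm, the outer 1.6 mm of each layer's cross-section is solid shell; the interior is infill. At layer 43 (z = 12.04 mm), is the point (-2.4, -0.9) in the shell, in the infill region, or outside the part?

At z = 12.04 mm: the cone contributes a regular 12-gon of circumradius 4.910 (interpolated between r1=10.5 and r2=4 at t=0.860); the r=8.5 cylinder at (0.5, 10.5) gives a regular 12-gon of circumradius 8.5 (constant along its height); After the difference (first − rest): starting from the cone, the r=8.5 cylinder at (0.5, 10.5) partially overlaps it — only the 13.01 mm² overlap (of its 216.75 mm²) is removed, clipping the outline — 1 connected region. Overall, the cross-section is a single solid region. The nearest boundary edge runs (-4.25, -2.45)→(-4.91, 0.00); distance from the point to it = 2.19 mm. The point is inside the cross-section and 2.19 mm from the nearest boundary — more than the 1.6 mm shell width (2 × 0.8), so it's in the infill interior.

infill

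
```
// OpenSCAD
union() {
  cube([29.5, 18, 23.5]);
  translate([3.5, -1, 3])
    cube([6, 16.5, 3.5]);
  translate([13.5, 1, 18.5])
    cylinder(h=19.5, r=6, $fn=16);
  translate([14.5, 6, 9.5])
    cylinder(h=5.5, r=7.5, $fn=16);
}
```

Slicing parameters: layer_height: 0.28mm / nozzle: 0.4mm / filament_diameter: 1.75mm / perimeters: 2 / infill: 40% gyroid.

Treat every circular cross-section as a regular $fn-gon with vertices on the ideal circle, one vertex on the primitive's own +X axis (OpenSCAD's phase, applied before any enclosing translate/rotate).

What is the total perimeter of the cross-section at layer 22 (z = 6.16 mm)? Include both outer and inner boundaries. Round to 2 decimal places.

97.00 mm

At z = 6.16 mm: the cube (footprint 29.5×18) is included at this height (perimeter 95.00 mm); the cube at (3.5, -1) is present — its section is the full 6×16.5 rectangle (perimeter 45.00 mm); the cylinder at (13.5, 1) does not reach this height (z outside [18.5, 38]); the cylinder at (14.5, 6) is absent (z outside [9.5, 15]); Taking the union: the regions partially overlap (shared area 93.00 mm²), so the edge portions inside another operand are dropped and the merged outline is re-measured after clipping — boundary = 97.00 mm. Overall, the cross-section is a single solid region. Total boundary length (outer) = 97.00 mm.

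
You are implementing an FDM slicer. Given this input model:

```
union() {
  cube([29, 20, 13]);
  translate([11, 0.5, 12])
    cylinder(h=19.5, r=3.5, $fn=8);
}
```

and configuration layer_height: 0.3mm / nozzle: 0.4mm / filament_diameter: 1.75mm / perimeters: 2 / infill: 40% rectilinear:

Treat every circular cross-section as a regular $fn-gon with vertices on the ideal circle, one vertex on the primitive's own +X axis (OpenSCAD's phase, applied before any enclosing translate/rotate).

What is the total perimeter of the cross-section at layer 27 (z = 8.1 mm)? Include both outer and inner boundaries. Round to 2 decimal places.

At z = 8.1 mm: the cube (footprint 29×20) is included at this height (perimeter 98.00 mm); the cylinder at (11, 0.5) is absent (z outside [12, 31.5]); Combining (union): only the 29×20 cube is present, so the union is just that shape — boundary = 98.00 mm. Overall, the cross-section is a single solid region. Total boundary length (outer) = 98.00 mm.

98.00 mm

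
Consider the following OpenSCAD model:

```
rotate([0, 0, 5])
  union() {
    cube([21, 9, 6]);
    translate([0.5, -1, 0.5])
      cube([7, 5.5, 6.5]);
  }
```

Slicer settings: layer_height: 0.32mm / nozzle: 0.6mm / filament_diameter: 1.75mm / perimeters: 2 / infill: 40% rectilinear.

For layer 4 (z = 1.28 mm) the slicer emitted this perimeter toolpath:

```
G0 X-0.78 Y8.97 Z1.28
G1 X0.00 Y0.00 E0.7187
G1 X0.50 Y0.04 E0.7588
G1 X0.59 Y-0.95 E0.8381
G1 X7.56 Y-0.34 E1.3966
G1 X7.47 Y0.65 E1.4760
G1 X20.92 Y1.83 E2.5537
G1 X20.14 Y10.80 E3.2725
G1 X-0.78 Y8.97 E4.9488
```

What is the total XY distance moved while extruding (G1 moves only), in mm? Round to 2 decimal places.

62.00 mm

Sum the Euclidean lengths of each G1 segment: total = 62.00 mm.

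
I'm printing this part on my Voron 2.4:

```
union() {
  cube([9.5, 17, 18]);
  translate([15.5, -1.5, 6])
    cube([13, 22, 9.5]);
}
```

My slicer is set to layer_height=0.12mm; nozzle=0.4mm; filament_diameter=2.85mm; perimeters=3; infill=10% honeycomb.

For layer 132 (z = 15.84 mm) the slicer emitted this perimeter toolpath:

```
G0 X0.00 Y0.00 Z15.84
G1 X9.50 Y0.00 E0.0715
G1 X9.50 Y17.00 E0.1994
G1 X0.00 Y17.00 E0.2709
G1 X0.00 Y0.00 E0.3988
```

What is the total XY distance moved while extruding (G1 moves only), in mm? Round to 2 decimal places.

Sum the Euclidean lengths of each G1 segment: total = 53.00 mm.

53.00 mm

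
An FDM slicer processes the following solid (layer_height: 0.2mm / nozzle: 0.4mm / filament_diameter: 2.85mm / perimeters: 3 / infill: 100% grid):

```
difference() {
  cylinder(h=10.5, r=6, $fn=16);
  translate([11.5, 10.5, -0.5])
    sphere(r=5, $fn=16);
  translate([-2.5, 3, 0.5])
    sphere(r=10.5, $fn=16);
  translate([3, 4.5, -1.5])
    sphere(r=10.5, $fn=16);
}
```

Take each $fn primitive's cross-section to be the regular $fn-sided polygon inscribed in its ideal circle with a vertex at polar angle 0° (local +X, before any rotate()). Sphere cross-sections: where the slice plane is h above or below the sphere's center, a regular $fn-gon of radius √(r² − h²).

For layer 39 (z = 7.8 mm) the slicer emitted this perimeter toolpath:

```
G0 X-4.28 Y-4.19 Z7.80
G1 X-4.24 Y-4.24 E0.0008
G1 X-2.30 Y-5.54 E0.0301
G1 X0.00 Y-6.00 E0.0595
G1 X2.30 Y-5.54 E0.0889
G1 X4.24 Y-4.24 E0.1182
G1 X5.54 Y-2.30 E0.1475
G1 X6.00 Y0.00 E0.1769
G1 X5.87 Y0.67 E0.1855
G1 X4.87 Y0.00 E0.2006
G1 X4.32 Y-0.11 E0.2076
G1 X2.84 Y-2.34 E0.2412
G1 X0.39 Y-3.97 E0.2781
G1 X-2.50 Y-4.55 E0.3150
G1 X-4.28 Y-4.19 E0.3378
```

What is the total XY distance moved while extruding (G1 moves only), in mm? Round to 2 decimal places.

26.94 mm

Sum the Euclidean lengths of each G1 segment: total = 26.94 mm.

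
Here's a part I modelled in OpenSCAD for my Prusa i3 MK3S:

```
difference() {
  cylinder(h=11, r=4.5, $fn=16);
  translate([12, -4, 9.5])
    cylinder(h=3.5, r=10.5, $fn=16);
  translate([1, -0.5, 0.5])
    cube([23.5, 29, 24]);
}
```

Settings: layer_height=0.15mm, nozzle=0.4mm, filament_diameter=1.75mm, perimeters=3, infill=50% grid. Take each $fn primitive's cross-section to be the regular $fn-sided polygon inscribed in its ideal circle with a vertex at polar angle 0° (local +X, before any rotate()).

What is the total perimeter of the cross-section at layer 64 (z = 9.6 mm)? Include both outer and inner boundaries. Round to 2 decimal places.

At z = 9.6 mm: the r=4.5 cylinder gives a regular 16-gon of circumradius 4.5 (constant along its height) (perimeter = 2·16·4.500·sin(180°/16) = 28.09 mm); the r=10.5 cylinder at (12, -4) gives a regular 16-gon of circumradius 10.5 (constant along its height) (perimeter = 2·16·10.500·sin(180°/16) = 65.55 mm); the cube at (1, -0.5) (footprint 23.5×29) is included at this height (perimeter 105.00 mm); Taking the first minus the rest: starting from the r=4.5 cylinder, the r=10.5 cylinder at (12, -4) partially overlaps it — only the 10.10 mm² overlap (of its 337.53 mm²) is removed, clipping the outline; the 23.5×29 cube at (1, -0.5) partially overlaps it — only the 9.00 mm² overlap (of its 681.50 mm²) is removed, clipping the outline — boundary = 26.40 mm. Overall, the cross-section is a single solid region. Total boundary length (outer) = 26.40 mm.

26.40 mm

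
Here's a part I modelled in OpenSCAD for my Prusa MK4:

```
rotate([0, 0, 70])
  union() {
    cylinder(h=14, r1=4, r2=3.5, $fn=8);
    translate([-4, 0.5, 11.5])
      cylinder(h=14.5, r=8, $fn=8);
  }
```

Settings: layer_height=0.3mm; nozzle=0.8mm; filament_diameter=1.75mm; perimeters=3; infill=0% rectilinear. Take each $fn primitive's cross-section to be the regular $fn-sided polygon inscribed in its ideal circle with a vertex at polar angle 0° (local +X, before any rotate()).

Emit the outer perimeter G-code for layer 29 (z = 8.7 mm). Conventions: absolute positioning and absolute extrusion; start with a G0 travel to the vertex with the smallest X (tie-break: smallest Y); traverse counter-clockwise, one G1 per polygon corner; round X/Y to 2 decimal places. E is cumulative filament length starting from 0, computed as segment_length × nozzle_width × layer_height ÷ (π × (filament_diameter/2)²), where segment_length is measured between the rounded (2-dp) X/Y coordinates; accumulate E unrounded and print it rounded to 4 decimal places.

At z = 8.7 mm: the cone contributes a regular 8-gon of circumradius 3.689 (interpolated between r1=4 and r2=3.5 at t=0.621); the cylinder at (-4, 0.5) is not intersected at this z (z outside [11.5, 26]); Taking the union: only the cone is present, so the union is just that shape — 1 connected region; (rotated 70° about Z; rotation is an isometry so areas/perimeters/island counts are preserved). The outline is a single polygon with 8 vertices. Extrusion per mm of travel: 0.8 × 0.3 / (π × 0.875²) = 0.099780. Accumulating E over each segment gives final E = 2.2538.

G0 X-3.47 Y1.26 Z8.70
G1 X-3.34 Y-1.56 E0.2817
G1 X-1.26 Y-3.47 E0.5635
G1 X1.56 Y-3.34 E0.8451
G1 X3.47 Y-1.26 E1.1269
G1 X3.34 Y1.56 E1.4086
G1 X1.26 Y3.47 E1.6904
G1 X-1.56 Y3.34 E1.9720
G1 X-3.47 Y1.26 E2.2538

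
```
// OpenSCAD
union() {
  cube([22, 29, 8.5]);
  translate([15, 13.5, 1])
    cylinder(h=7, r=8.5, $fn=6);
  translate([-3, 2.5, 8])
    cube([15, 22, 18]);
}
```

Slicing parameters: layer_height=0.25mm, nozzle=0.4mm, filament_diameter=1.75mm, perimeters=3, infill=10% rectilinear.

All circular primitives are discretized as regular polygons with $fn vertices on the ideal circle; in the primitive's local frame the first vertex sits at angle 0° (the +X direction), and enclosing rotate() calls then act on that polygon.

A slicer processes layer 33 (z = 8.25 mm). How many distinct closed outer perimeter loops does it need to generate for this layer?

1

At z = 8.25 mm: the 22×29 cube contributes its full rectangle; the cylinder at (15, 13.5) does not reach this height (z outside [1, 8]); the cube at (-3, 2.5) (footprint 15×22) is included at this height; Combining (union): the regions partially overlap (shared area 264.00 mm²), so overlapping operands fuse into one piece — 1 connected region. The result has 1 disconnected region.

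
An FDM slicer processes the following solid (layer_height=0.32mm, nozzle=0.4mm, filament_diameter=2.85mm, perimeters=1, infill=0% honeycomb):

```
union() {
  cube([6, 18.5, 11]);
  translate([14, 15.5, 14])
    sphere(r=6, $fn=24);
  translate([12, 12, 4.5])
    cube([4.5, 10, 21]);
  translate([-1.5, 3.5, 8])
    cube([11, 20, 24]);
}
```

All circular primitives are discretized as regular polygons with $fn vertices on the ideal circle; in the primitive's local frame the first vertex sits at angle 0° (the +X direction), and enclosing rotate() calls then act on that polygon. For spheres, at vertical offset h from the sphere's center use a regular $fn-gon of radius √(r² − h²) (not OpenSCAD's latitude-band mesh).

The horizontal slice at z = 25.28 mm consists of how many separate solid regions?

2

At z = 25.28 mm: the cube does not reach this height (z outside [0, 11]); the sphere at (14, 15.5) is absent (|z−center|=11.280 > r=6); the cube at (12, 12) (footprint 4.5×10) is included at this height; the 11×20 cube at (-1.5, 3.5) contributes its full rectangle; Taking the union: the 2 present regions are separate (no shared area or edge), so areas and boundary lengths simply add and each stays a separate island — 2 connected regions. The result has 2 disconnected regions.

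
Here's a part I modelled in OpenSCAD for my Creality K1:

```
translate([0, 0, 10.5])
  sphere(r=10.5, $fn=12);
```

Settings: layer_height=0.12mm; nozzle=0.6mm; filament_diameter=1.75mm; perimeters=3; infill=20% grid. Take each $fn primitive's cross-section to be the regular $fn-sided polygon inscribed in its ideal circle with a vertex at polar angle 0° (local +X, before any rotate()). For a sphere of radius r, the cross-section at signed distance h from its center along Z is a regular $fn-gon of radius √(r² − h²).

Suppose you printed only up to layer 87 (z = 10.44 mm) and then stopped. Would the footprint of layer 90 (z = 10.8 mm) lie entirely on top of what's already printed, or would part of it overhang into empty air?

entirely on top

Compare the two slices. At z = 10.44: the sphere: section is a regular 12-gon, circumradius = √(r²−h²) = √(10.5²−0.06²) = 10.500 (area = (12/2)·10.500²·sin(360°/12) = 330.74 mm²). At z = 10.8: the r=10.5 sphere contributes a regular 12-gon of circumradius √(10.5²−0.3²) = 10.496 (area = (12/2)·10.496²·sin(360°/12) = 330.48 mm²). Checking containment: the cross-section at z = 10.8 is a subset of the cross-section at z = 10.44.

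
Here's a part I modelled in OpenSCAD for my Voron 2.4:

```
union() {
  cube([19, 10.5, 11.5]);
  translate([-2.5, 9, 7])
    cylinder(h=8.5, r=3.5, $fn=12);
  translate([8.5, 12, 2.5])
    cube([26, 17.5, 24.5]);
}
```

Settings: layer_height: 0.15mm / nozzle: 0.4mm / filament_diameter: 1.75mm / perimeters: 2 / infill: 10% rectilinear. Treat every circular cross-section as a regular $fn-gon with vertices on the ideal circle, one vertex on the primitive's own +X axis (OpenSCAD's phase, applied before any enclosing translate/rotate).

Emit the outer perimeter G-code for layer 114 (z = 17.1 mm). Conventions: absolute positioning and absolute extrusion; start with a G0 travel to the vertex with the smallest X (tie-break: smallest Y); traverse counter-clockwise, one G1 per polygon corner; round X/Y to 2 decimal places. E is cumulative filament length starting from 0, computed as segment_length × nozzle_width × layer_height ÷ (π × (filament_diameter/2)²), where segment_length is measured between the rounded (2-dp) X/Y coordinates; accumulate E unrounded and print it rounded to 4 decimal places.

G0 X8.50 Y12.00 Z17.10
G1 X34.50 Y12.00 E0.6486
G1 X34.50 Y29.50 E1.0851
G1 X8.50 Y29.50 E1.7337
G1 X8.50 Y12.00 E2.1702

At z = 17.1 mm: the cube is absent (z outside [0, 11.5]); the cylinder at (-2.5, 9) does not reach this height (z outside [7, 15.5]); the cube at (8.5, 12) is present — its section is the full 26×17.5 rectangle; Taking the union: only the 26×17.5 cube at (8.5, 12) is present, so the union is just that shape — 1 connected region. The outline is a single polygon with 4 vertices. Extrusion per mm of travel: 0.4 × 0.15 / (π × 0.875²) = 0.024945. Accumulating E over each segment gives final E = 2.1702.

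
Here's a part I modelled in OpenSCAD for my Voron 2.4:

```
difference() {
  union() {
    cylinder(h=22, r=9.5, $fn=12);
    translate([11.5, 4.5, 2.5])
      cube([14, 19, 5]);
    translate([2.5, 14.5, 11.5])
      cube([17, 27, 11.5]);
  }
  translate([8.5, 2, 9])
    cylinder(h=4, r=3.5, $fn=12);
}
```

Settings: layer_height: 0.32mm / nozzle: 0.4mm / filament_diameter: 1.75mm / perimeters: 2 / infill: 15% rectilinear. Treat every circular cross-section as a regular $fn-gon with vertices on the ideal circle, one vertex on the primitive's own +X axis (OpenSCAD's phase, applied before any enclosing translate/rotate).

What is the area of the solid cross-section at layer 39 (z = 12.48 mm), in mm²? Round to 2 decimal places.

At z = 12.48 mm: the r=9.5 cylinder gives a regular 12-gon of circumradius 9.5 (constant along its height) (area = (12/2)·9.500²·sin(360°/12) = 270.75 mm²); the cube at (11.5, 4.5) is absent (z outside [2.5, 7.5]); the cube at (2.5, 14.5) is present — its section is the full 17×27 rectangle (area 459.00 mm²); Taking the union: the 2 present regions are separate (no shared area or edge), so areas and boundary lengths simply add and each stays a separate island — area = 729.75 mm²; the cylinder at (8.5, 2): section is a regular 12-gon, circumradius r=3.5 (area = (12/2)·3.500²·sin(360°/12) = 36.75 mm²); After the difference (first − rest): starting from the result so far (729.75 mm²), the r=3.5 cylinder at (8.5, 2) partially overlaps it — only the 20.87 mm² overlap (of its 36.75 mm²) is removed, clipping the outline — area = 708.88 mm². Overall, the cross-section has 2 separate islands. Net area = 708.88 mm².

708.88 mm²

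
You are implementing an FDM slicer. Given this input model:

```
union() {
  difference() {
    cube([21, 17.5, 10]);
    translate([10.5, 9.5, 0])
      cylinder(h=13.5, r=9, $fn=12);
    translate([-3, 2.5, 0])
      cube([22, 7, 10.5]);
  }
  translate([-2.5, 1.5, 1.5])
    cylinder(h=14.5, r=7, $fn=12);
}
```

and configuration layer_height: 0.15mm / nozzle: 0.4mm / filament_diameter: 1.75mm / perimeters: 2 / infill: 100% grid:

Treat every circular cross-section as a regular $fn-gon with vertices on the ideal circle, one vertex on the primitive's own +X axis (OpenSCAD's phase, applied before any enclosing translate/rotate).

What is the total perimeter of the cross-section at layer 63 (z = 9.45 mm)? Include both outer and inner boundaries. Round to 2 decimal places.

At z = 9.45 mm: the cube (footprint 21×17.5) is included at this height (perimeter 77.00 mm); the r=9 cylinder at (10.5, 9.5) gives a regular 12-gon of circumradius 9 (constant along its height) (perimeter = 2·12·9.000·sin(180°/12) = 55.90 mm); the 22×7 cube at (-3, 2.5) contributes its full rectangle (perimeter 58.00 mm); After the difference (first − rest): starting from the 21×17.5 cube, the r=9 cylinder at (10.5, 9.5) partially overlaps it — only the 239.27 mm² overlap (of its 243.00 mm²) is removed, clipping the outline; the 22×7 cube at (-3, 2.5) partially overlaps it — only the 25.17 mm² overlap (of its 154.00 mm²) is removed, clipping the outline — boundary = 111.30 mm; the r=7 cylinder at (-2.5, 1.5) contributes a regular 12-gon of circumradius 7 (perimeter = 2·12·7.000·sin(180°/12) = 43.48 mm); Merging all regions: the regions partially overlap (shared area 10.81 mm²), so the edge portions inside another operand are dropped and the merged outline is re-measured after clipping — boundary = 141.37 mm. Overall, the cross-section has 2 separate islands. Total boundary length (outer) = 141.37 mm.

141.37 mm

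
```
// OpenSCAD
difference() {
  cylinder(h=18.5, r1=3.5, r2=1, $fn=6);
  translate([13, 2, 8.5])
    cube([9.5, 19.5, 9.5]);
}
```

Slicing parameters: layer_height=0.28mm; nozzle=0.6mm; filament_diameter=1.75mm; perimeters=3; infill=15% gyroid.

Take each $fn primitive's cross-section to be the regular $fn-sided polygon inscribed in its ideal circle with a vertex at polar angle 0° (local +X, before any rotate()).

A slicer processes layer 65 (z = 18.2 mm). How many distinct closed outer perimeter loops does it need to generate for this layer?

1

At z = 18.2 mm: the cone: at t=0.984 of its height the radius interpolates to r₁+(r₂−r₁)t = 1.041, giving a regular 6-gon of that circumradius; the cube at (13, 2) is absent (z outside [8.5, 18]); Taking the first minus the rest: none of the subtracted shapes is present at this height, so the cone is unchanged — 1 connected region. The result has 1 disconnected region.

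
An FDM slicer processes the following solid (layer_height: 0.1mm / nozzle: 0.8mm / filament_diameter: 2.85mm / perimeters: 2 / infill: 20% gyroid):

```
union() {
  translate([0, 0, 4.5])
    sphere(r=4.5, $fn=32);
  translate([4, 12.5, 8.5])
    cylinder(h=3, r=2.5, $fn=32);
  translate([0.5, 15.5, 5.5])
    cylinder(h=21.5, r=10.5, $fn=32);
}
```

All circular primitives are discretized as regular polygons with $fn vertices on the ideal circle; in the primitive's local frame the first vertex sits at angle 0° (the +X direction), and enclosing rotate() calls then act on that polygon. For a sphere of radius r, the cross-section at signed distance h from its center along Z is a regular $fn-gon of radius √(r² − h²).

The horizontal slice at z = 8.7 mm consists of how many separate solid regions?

At z = 8.7 mm: the r=4.5 sphere contributes a regular 32-gon of circumradius √(4.5²−4.2²) = 1.616; the cylinder at (4, 12.5): section is a regular 32-gon, circumradius r=2.5; the r=10.5 cylinder at (0.5, 15.5) contributes a regular 32-gon of circumradius 10.5; Taking the union: the regions partially overlap (shared area 19.51 mm²), so overlapping operands fuse into one piece — 2 connected regions. The result has 2 disconnected regions.

2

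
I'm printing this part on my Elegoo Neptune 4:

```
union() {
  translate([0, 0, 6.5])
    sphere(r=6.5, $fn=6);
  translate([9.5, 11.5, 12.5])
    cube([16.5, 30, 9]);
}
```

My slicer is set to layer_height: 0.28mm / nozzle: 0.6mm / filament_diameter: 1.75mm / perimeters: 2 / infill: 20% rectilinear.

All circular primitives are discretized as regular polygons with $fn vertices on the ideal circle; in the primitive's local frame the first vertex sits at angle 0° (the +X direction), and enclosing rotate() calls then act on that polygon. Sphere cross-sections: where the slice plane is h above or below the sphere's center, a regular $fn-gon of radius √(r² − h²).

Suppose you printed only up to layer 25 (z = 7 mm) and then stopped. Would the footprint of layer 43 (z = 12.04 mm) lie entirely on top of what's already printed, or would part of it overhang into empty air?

entirely on top

Compare the two slices. At z = 7: the r=6.5 sphere contributes a regular 6-gon of circumradius √(6.5²−0.5²) = 6.481 (area = (6/2)·6.481²·sin(360°/6) = 109.12 mm²); the cube at (9.5, 11.5) does not reach this height (z outside [12.5, 21.5]); Taking the union: only the r=6.5 sphere is present, so the union is just that shape — area = 109.12 mm². At z = 12.04: the r=6.5 sphere contributes a regular 6-gon of circumradius √(6.5²−5.54²) = 3.400 (area = (6/2)·3.400²·sin(360°/6) = 30.03 mm²); the cube at (9.5, 11.5) is not intersected at this z (z outside [12.5, 21.5]); Combining (union): only the r=6.5 sphere is present, so the union is just that shape — area = 30.03 mm². Checking containment: the cross-section at z = 12.04 is a subset of the cross-section at z = 7.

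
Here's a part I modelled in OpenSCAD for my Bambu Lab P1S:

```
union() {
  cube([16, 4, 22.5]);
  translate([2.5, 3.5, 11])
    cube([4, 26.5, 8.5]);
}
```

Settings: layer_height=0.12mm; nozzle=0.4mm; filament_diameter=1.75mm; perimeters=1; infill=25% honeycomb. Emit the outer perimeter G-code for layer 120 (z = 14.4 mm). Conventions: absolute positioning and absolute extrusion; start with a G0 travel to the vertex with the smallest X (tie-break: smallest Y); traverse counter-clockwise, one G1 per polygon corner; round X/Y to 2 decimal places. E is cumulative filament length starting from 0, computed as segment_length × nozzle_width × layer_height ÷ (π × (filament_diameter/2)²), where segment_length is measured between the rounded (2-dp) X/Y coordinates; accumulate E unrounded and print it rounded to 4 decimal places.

At z = 14.4 mm: the cube is present — its section is the full 16×4 rectangle; the cube at (2.5, 3.5) is present — its section is the full 4×26.5 rectangle; Combining (union): the regions partially overlap (shared area 2.00 mm²), so overlapping operands fuse into one piece — 1 connected region. The outline is a single polygon with 8 vertices. Extrusion per mm of travel: 0.4 × 0.12 / (π × 0.875²) = 0.019956. Accumulating E over each segment gives final E = 1.8360.

G0 X0.00 Y0.00 Z14.40
G1 X16.00 Y0.00 E0.3193
G1 X16.00 Y4.00 E0.3991
G1 X6.50 Y4.00 E0.5887
G1 X6.50 Y30.00 E1.1076
G1 X2.50 Y30.00 E1.1874
G1 X2.50 Y4.00 E1.7062
G1 X0.00 Y4.00 E1.7561
G1 X0.00 Y0.00 E1.8360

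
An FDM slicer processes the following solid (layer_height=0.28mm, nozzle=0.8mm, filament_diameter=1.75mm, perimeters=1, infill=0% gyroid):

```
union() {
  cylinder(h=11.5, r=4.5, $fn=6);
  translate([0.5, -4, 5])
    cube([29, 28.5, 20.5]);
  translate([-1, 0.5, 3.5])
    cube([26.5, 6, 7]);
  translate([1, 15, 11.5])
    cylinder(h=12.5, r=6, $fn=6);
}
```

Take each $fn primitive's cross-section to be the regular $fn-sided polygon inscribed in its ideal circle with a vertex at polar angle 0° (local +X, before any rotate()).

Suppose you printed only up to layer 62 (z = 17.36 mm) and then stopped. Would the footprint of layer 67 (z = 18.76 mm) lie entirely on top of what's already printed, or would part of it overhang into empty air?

entirely on top

Compare the two slices. At z = 17.36: the cylinder is absent (z outside [0, 11.5]); the cube at (0.5, -4) (footprint 29×28.5) is included at this height (area 826.50 mm²); the cube at (-1, 0.5) does not reach this height (z outside [3.5, 10.5]); the cylinder at (1, 15): section is a regular 6-gon, circumradius r=6 (area = (6/2)·6.000²·sin(360°/6) = 93.53 mm²); Merging all regions: the regions partially overlap — summed areas 920.03 mm² minus the doubly-counted overlap 51.96 mm² gives 868.07 mm² — area = 868.07 mm². At z = 18.76: the cylinder does not reach this height (z outside [0, 11.5]); the cube at (0.5, -4) is present — its section is the full 29×28.5 rectangle (area 826.50 mm²); the cube at (-1, 0.5) is not intersected at this z (z outside [3.5, 10.5]); the r=6 cylinder at (1, 15) gives a regular 6-gon of circumradius 6 (constant along its height) (area = (6/2)·6.000²·sin(360°/6) = 93.53 mm²); Combining (union): the regions partially overlap — summed areas 920.03 mm² minus the doubly-counted overlap 51.96 mm² gives 868.07 mm² — area = 868.07 mm². Checking containment: the cross-section at z = 18.76 is a subset of the cross-section at z = 17.36.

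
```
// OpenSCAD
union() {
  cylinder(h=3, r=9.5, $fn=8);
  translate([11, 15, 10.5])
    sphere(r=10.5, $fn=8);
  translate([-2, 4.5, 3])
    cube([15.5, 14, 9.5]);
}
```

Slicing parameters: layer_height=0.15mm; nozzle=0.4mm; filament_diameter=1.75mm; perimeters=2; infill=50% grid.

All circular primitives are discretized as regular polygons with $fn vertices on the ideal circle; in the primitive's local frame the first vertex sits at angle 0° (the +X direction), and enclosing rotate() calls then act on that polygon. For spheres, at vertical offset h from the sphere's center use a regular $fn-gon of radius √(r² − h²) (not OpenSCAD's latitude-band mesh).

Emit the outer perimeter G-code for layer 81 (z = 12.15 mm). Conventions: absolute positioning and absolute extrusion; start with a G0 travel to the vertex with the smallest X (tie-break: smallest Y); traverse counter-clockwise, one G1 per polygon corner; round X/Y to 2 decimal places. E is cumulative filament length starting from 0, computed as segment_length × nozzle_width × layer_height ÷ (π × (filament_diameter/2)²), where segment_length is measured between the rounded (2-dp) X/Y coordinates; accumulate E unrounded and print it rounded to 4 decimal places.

At z = 12.15 mm: the cylinder is not intersected at this z (z outside [0, 3]); the r=10.5 sphere at (11, 15) contributes a regular 8-gon of circumradius √(10.5²−1.65²) = 10.370; the cube at (-2, 4.5) (footprint 15.5×14) is included at this height; Taking the union: the regions partially overlap (shared area 143.17 mm²), so overlapping operands fuse into one piece — 1 connected region. The outline is a single polygon with 10 vertices. Extrusion per mm of travel: 0.4 × 0.15 / (π × 0.875²) = 0.024945. Accumulating E over each segment gives final E = 1.8925.

G0 X-2.00 Y4.50 Z12.15
G1 X13.50 Y4.50 E0.3866
G1 X13.50 Y5.67 E0.4158
G1 X18.33 Y7.67 E0.5462
G1 X21.37 Y15.00 E0.7442
G1 X18.33 Y22.33 E0.9421
G1 X11.00 Y25.37 E1.1401
G1 X3.67 Y22.33 E1.3380
G1 X2.08 Y18.50 E1.4415
G1 X-2.00 Y18.50 E1.5433
G1 X-2.00 Y4.50 E1.8925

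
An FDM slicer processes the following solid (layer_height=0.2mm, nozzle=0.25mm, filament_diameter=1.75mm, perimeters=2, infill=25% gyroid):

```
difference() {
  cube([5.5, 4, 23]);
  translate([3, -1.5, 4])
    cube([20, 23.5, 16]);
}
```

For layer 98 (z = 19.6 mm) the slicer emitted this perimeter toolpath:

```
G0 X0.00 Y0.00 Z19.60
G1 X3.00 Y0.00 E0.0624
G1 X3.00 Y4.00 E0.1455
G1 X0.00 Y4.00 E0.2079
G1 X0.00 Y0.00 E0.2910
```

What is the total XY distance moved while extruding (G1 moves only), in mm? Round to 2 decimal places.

14.00 mm

Sum the Euclidean lengths of each G1 segment: total = 14.00 mm.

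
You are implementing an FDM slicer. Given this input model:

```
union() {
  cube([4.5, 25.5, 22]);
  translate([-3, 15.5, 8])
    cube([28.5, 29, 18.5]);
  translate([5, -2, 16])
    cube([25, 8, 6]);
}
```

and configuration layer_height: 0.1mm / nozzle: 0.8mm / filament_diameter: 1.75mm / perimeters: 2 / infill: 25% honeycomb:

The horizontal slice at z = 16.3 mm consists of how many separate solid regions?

2

At z = 16.3 mm: the cube (footprint 4.5×25.5) is included at this height; the cube at (-3, 15.5) (footprint 28.5×29) is included at this height; the cube at (5, -2) is present — its section is the full 25×8 rectangle; Merging all regions: the regions partially overlap (shared area 45.00 mm²), so overlapping operands fuse into one piece — 2 connected regions. The result has 2 disconnected regions.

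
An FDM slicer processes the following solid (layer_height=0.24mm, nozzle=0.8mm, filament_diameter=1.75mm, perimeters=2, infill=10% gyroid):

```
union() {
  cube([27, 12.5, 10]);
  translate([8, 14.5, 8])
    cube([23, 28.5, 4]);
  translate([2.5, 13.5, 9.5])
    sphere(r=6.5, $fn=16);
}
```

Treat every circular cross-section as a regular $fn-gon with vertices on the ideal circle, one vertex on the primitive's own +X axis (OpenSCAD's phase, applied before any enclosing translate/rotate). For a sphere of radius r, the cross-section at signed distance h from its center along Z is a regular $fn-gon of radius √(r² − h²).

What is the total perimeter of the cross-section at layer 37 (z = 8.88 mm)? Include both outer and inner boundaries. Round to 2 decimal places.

191.70 mm

At z = 8.88 mm: the 27×12.5 cube contributes its full rectangle (perimeter 79.00 mm); the 23×28.5 cube at (8, 14.5) contributes its full rectangle (perimeter 103.00 mm); the sphere at (2.5, 13.5): section is a regular 16-gon, circumradius = √(r²−h²) = √(6.5²−0.62²) = 6.470 (perimeter = 2·16·6.470·sin(180°/16) = 40.39 mm); Merging all regions: the regions partially overlap (shared area 39.82 mm²), so the edge portions inside another operand are dropped and the merged outline is re-measured after clipping — boundary = 191.70 mm. Overall, the cross-section is a single solid region. Total boundary length (outer) = 191.70 mm.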